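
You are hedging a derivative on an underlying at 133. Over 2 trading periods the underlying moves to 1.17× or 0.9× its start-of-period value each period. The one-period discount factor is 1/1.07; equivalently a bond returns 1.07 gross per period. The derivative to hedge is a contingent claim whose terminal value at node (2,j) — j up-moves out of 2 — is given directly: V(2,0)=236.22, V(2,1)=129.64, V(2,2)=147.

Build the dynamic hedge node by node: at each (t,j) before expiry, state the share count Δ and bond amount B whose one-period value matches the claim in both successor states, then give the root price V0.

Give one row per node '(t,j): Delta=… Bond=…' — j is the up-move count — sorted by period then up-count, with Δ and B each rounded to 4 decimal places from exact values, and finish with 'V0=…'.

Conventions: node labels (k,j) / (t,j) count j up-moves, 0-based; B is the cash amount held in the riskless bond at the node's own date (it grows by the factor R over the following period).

Arbitrage-free pricing uses the up-move probability p* = (R−d)/(u−d) = 0.6296, discounting each step at R = 1.07.
At maturity the claim pays: V(2,0)=236.2200, V(2,1)=129.6400, V(2,2)=147.0000
  t=1,j=0: stock 119.7000 → up 140.0490 (V=129.6400), down 107.7300 (V=236.2200). Price 158.0505; hedge Δ=-3.2978, bond B=552.7913.
  t=1,j=1: stock 155.6100 → up 182.0637 (V=147.0000), down 140.0490 (V=129.6400). Price 131.3742; hedge Δ=0.4132, bond B=67.0779.
  t=0,j=0: stock 133.0000 → up 155.6100 (V=131.3742), down 119.7000 (V=158.0505). Price 132.0134; hedge Δ=-0.7429, bond B=230.8147.
As a check, the time-0 holding Δ(0,0)·S0 + B(0,0) comes to 132.0134 — exactly V0.

(0,0): Delta=-0.7429 Bond=230.8147
(1,0): Delta=-3.2978 Bond=552.7913
(1,1): Delta=0.4132 Bond=67.0779
V0=132.0134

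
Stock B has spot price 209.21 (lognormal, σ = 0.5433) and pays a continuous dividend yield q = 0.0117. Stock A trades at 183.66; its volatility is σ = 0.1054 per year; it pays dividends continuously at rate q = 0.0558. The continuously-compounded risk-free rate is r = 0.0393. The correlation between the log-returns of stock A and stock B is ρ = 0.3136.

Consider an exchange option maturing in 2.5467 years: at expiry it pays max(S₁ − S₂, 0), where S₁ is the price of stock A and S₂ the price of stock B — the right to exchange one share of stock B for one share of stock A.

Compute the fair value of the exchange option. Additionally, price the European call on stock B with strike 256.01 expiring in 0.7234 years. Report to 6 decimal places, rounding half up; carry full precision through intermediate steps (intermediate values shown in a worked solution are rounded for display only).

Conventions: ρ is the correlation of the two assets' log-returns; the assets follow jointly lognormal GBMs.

exchange price = 38.758094
price(stock B call K=256.01) = 24.114374

σ_eff = √(σ₁² + σ₂² − 2ρσ₁σ₂) = √(0.1054² + 0.5433² − 2·0.3136·0.1054·0.5433) = 0.519969
d₁ = (ln(S₁/S₂) + (q₂ − q₁ + σ_eff²/2)T) / (σ_eff√T) = (ln(183.66/209.21) + (0.0117 − 0.0558 + 0.135184)·2.5467) / 0.829787 = 0.122575
d₂ = d₁ − σ_eff√T = 0.122575 − 0.829787 = -0.707212
N(d₁) = 0.548778,  N(d₂) = 0.239717
V = S₁·e^{−q₁T}·N(d₁) − S₂·e^{−q₂T}·N(d₂) = 87.437104 − 48.679010 = 38.758094
[vanilla: stock B call K=256.01]
σ√T = 0.5433·√0.7234 = 0.462093
d₁ = (ln(S/K) + (r−q+σ²/2)T) / (σ√T) = (ln(209.21/256.01) + (0.0393−0.0117+0.5433²/2)·0.7234) / 0.462093 = (-0.201878 + 0.126731) / 0.462093 = -0.162624
d₂ = d₁ − σ√T = -0.162624 − 0.462093 = -0.624717
e^{−rT} = 0.971971
e^{−qT} = 0.991572
N(d₁) = 0.435407,  N(d₂) = 0.266079
price = S·e^{−qT}·N(d₁) − K·e^{−rT}·N(d₂) = 90.323817 − 66.209443 = 24.114374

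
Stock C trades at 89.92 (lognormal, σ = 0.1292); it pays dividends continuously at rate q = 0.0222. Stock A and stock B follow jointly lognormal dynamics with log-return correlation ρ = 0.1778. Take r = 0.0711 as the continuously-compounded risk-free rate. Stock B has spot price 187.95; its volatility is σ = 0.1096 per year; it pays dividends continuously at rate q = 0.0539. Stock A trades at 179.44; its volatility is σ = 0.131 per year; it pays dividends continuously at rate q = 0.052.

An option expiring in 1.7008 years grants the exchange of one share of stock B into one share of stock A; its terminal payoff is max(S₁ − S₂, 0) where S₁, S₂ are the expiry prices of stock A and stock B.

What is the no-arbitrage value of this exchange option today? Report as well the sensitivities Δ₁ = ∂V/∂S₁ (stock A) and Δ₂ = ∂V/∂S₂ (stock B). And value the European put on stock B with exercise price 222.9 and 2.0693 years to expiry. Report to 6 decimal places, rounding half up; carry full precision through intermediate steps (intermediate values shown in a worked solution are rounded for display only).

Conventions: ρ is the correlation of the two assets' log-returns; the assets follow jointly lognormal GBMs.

σ_eff = √(σ₁² + σ₂² − 2ρσ₁σ₂) = √(0.131² + 0.1096² − 2·0.1778·0.131·0.1096) = 0.155137
d₁ = (ln(S₁/S₂) + (q₂ − q₁ + σ_eff²/2)T) / (σ_eff√T) = (ln(179.44/187.95) + (0.0539 − 0.052 + 0.012034)·1.7008) / 0.202322 = -0.111883
d₂ = d₁ − σ_eff√T = -0.111883 − 0.202322 = -0.314205
N(d₁) = 0.455458,  N(d₂) = 0.376683
V = S₁·e^{−q₁T}·N(d₁) − S₂·e^{−q₂T}·N(d₂) = 74.809683 − 64.595859 = 10.213824
Δ₁ = e^{−q₁T}·N(d₁) = 0.416906;  Δ₂ = −e^{−q₂T}·N(d₂) = -0.343686
[vanilla: stock B put K=222.9]
σ√T = 0.1096·√2.0693 = 0.157660
d₁ = (ln(S/K) + (r−q+σ²/2)T) / (σ√T) = (ln(187.95/222.9) + (0.0711−0.0539+0.1096²/2)·2.0693) / 0.157660 = (-0.170547 + 0.048020) / 0.157660 = -0.777158
d₂ = d₁ − σ√T = -0.777158 − 0.157660 = -0.934818
e^{−rT} = 0.863184
e^{−qT} = 0.894460
N(−d₁) = 0.781467,  N(−d₂) = 0.825059
price = K·e^{−rT}·N(−d₂) − S·e^{−qT}·N(−d₁) = 158.744442 − 131.375362 = 27.369079

exchange price = 10.213824
Δ1 = 0.416906
Δ2 = -0.343686
price(stock B put K=222.9) = 27.369079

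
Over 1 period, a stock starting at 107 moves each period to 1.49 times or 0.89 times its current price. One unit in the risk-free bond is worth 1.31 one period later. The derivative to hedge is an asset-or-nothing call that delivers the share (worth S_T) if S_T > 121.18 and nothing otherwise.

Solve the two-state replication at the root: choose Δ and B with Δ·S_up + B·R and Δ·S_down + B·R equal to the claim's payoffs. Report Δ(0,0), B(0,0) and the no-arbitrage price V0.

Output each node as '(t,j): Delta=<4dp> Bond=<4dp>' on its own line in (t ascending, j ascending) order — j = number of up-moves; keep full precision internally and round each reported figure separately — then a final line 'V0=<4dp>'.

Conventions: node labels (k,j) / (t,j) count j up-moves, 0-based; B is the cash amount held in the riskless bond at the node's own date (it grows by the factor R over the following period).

The replicating-portfolio and risk-neutral prices coincide; use p* = (1.31−0.89)/(1.49−0.89) = 0.7000 for the latter.
Expiry values: V(1,0)=0.0000, V(1,1)=159.4300
(0,0): S=107.0000. Δ = (V_up−V_dn)/(S_up−S_dn) = (159.4300−0.0000)/(159.4300−95.2300) = 2.4833. V = [p*·159.4300 + (1−p*)·0.0000]/1.31 = 85.1916. B = V − Δ·S = -180.5251.
Verification: the root portfolio costs Δ(0,0)·S0 + B(0,0) = 85.1916, matching V0.

(0,0): Delta=2.4833 Bond=-180.5251
V0=85.1916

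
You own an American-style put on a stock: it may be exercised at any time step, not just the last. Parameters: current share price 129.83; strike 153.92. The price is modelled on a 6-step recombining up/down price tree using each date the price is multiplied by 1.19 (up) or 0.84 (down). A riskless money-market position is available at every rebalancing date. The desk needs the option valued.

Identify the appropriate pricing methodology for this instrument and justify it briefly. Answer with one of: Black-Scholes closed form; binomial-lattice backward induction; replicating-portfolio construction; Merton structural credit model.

Key observation: the defining feature is the embedded early-exercise option across 6 discrete dates on the spot-129.83 tree; pricing the strike-153.92 put means working backward with an exercise test at every node.

framework: binomial-lattice backward induction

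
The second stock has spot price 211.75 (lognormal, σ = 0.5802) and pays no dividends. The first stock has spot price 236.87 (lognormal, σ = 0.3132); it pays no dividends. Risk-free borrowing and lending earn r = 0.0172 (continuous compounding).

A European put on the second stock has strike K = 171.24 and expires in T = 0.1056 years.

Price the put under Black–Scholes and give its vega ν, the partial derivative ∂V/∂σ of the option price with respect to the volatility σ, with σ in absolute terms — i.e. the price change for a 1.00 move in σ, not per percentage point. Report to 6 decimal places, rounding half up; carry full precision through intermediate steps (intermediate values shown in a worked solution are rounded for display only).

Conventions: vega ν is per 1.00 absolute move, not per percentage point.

price = 2.285132
ν = 12.881829

σ√T = 0.5802·√0.1056 = 0.188543
d₁ = (ln(S/K) + (r+σ²/2)T) / (σ√T) = (ln(211.75/171.24) + (0.0172+0.5802²/2)·0.1056) / 0.188543 = (0.212340 + 0.019590) / 0.188543 = 1.230123
d₂ = d₁ − σ√T = 1.230123 − 0.188543 = 1.041581
e^{−rT} = 0.998185
N(−d₁) = 0.109325,  N(−d₂) = 0.148803
Put price V = K·e^{−rT}·N(−d₂) − S·N(−d₁) = 25.434800 − 23.149669 = 2.285132
φ(d₁) = (1/√(2π))·e^{−d₁²/2} = 0.187207
ν = S·φ(d₁)·√T = 12.881829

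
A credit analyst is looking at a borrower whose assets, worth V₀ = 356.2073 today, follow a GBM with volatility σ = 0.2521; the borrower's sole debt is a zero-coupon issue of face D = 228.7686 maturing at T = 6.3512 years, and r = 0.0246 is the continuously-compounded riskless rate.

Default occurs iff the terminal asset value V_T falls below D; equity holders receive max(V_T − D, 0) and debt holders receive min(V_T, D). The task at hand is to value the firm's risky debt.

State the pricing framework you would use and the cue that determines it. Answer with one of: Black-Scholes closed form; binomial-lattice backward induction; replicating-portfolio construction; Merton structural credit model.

framework: Merton structural credit model

Key observation: with the firm-asset dynamics (V₀ = 356.2073) and a single zero-coupon liability of face 228.7686 given, debt value, spread, and default probability all derive from the option view of the balance sheet.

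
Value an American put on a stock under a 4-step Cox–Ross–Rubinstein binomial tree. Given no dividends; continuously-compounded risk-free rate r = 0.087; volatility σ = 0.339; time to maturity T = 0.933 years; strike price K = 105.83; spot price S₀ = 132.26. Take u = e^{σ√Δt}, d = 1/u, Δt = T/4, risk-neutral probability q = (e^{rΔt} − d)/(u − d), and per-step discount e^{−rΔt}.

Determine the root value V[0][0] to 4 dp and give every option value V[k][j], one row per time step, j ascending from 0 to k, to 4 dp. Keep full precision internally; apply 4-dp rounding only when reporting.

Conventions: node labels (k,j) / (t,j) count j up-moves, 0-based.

price = 4.2268
tree:
4.2268
7.8343 1.0827
14.1915 2.3091 0.0000
24.8988 4.9244 0.0000 0.0000
37.1213 10.5020 0.0000 0.0000 0.0000

Δt=0.23325  u=1.17789  d=0.84898  q=0.52149  discount=0.97991
step 4 (expiry): payoffs max(K−S,0) = 37.1213 10.5020 0.0000 0.0000 0.0000
k=3: (k=3,j=0): S=80.9312, K−S=24.8988, hold=22.7728 ⇒ V=24.8988 exercise | (k=3,j=1): S=112.2857, K−S=0.0000, hold=4.9244 ⇒ V=4.9244 continue | (k=3,j=2): S=155.7875, K−S=0.0000, hold=0.0000 ⇒ V=0.0000 continue | (k=3,j=3): S=216.1429, K−S=0.0000, hold=0.0000 ⇒ V=0.0000 continue
k=2: (k=2,j=0): S=95.3280, K−S=10.5020, hold=14.1915 ⇒ V=14.1915 continue | (k=2,j=1): S=132.2600, K−S=0.0000, hold=2.3091 ⇒ V=2.3091 continue | (k=2,j=2): S=183.5003, K−S=0.0000, hold=0.0000 ⇒ V=0.0000 continue
k=1: (k=1,j=0): S=112.2857, K−S=0.0000, hold=7.8343 ⇒ V=7.8343 continue | (k=1,j=1): S=155.7875, K−S=0.0000, hold=1.0827 ⇒ V=1.0827 continue
k=0: (k=0,j=0): S=132.2600, K−S=0.0000, hold=4.2268 ⇒ V=4.2268 continue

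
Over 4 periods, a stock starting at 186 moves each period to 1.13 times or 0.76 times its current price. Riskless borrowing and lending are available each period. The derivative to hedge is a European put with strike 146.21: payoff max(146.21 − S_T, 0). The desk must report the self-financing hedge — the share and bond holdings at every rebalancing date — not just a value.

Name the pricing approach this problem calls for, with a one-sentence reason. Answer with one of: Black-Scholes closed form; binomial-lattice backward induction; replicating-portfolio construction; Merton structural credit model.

framework: replicating-portfolio construction

Key observation: since the answer must list Δ and B at each node of the 1.13/0.76 lattice on 186, the replicating-portfolio method — solving the two-state system at every node — is the one that applies.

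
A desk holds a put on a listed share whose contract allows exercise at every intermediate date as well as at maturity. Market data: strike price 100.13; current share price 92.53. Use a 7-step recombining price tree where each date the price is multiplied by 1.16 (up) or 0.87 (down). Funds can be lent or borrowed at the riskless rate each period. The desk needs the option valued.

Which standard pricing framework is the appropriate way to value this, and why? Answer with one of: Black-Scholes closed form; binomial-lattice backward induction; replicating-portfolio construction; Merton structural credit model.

Key observation: an American put (K = 100.13, S₀ = 92.53) on a 7-date tree has no closed form — the optimal stopping decision is embedded and must be resolved recursively from expiry.

framework: binomial-lattice backward induction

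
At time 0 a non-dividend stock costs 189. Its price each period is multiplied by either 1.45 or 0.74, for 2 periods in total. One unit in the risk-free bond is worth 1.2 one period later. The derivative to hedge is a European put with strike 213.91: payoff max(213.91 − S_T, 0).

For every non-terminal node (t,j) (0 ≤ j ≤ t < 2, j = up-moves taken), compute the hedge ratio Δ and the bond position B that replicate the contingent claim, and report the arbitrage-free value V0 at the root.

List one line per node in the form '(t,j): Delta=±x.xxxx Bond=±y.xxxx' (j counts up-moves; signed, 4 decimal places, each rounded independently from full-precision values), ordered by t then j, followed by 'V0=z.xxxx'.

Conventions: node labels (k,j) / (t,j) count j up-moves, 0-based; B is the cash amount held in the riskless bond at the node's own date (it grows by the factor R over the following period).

Under the risk-neutral measure, an up-move has probability p* = (R−d)/(u−d) = 0.6479 and values discount at R = 1.2.
Payoffs at expiry: V(2,0)=110.4136, V(2,1)=11.1130, V(2,2)=0.0000
(1,0): S=139.8600. Δ = (V_up−V_dn)/(S_up−S_dn) = (11.1130−110.4136)/(202.7970−103.4964) = -1.0000. V = [p*·11.1130 + (1−p*)·110.4136]/1.2 = 38.3983. B = V − Δ·S = 178.2583.
(1,1): S=274.0500. Δ = (V_up−V_dn)/(S_up−S_dn) = (0.0000−11.1130)/(397.3725−202.7970) = -0.0571. V = [p*·0.0000 + (1−p*)·11.1130]/1.2 = 3.2609. B = V − Δ·S = 18.9130.
(0,0): S=189.0000. Δ = (V_up−V_dn)/(S_up−S_dn) = (3.2609−38.3983)/(274.0500−139.8600) = -0.2618. V = [p*·3.2609 + (1−p*)·38.3983]/1.2 = 13.0277. B = V − Δ·S = 62.5171.
Sanity check at the root: Δ(0,0)·S0 + B(0,0) reproduces V0 = 13.0277.

(0,0): Delta=-0.2618 Bond=62.5171
(1,0): Delta=-1.0000 Bond=178.2583
(1,1): Delta=-0.0571 Bond=18.9130
V0=13.0277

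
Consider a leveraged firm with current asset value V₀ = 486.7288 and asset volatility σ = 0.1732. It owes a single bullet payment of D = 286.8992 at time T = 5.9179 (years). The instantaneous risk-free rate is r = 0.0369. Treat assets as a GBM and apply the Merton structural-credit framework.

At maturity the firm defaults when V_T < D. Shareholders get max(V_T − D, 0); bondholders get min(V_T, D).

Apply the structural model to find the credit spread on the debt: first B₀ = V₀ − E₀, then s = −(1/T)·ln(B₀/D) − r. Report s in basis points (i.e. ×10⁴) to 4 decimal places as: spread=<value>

spread=15.6152

Equity is a call on the firm's assets struck at D = 286.8992:
d₁ = [ln(V₀/D) + (r + σ²/2)T] / (σ√T)
   = [ln(486.7288/286.8992) + (0.0369 + 0.5·0.1732²)·5.9179] / (0.1732·√5.9179)
   = [0.528576 + 0.307134] / 0.421339 = 1.983462
d₂ = d₁ − σ√T = 1.983462 − 0.421339 = 1.562123
N(d₁) = 0.976342,  N(d₂) = 0.940870,  e^(−rT) = 0.803828
E₀ = V₀·N(d₁) − D·e^(−rT)·N(d₂)
   = 486.7288·0.976342 − 286.8992·0.803828·0.940870 = 258.232622
B₀ = V₀ − E₀ = 486.7288 − 258.232622 = 228.496178
spread = −(1/T)·ln(B₀/D) − r = −(1/5.9179)·ln(228.496178/286.8992) − 0.0369 = 0.00156152
in basis points: 0.00156152 × 10⁴ = 15.6152 bp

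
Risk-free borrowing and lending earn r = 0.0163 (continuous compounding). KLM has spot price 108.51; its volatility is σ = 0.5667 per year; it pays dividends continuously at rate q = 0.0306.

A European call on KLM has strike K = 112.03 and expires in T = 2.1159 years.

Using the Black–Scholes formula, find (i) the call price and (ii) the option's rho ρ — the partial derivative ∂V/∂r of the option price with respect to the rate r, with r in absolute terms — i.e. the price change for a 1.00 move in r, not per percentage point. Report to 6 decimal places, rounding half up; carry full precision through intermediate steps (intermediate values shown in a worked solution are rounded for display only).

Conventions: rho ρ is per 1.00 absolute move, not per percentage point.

σ√T = 0.5667·√2.1159 = 0.824329
d₁ = (ln(S/K) + (r−q+σ²/2)T) / (σ√T) = (ln(108.51/112.03) + (0.0163−0.0306+0.5667²/2)·2.1159) / 0.824329 = (-0.031924 + 0.309502) / 0.824329 = 0.336732
d₂ = d₁ − σ√T = 0.336732 − 0.824329 = -0.487598
e^{−rT} = 0.966099
e^{−qT} = 0.937305
N(d₁) = 0.631840,  N(d₂) = 0.312917
Call price V = S·e^{−qT}·N(d₁) − K·e^{−rT}·N(d₂) = 64.262567 − 33.867689 = 30.394879
ρ = K·T·e^{−rT}·N(d₂) = 71.660643

price = 30.394879
ρ = 71.660643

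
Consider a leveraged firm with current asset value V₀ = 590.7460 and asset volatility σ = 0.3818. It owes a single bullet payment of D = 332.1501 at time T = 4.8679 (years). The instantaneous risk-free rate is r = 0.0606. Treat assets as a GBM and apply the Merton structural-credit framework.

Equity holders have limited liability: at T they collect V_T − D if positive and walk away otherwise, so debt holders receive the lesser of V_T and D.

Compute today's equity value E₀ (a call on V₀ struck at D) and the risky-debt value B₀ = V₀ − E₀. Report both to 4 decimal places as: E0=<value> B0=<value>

Equity is a call on the firm's assets struck at D = 332.1501:
d₁ = [ln(V₀/D) + (r + σ²/2)T] / (σ√T)
   = [ln(590.7460/332.1501) + (0.0606 + 0.5·0.3818²)·4.8679] / (0.3818·√4.8679)
   = [0.575799 + 0.649795] / 0.842377 = 1.454922
d₂ = d₁ − σ√T = 1.454922 − 0.842377 = 0.612545
N(d₁) = 0.927155,  N(d₂) = 0.729911,  e^(−rT) = 0.744536
E₀ = V₀·N(d₁) − D·e^(−rT)·N(d₂)
   = 590.7460·0.927155 − 332.1501·0.744536·0.729911 = 367.207603
B₀ = V₀ − E₀ = 590.7460 − 367.207603 = 223.538397

E0=367.2076 B0=223.5384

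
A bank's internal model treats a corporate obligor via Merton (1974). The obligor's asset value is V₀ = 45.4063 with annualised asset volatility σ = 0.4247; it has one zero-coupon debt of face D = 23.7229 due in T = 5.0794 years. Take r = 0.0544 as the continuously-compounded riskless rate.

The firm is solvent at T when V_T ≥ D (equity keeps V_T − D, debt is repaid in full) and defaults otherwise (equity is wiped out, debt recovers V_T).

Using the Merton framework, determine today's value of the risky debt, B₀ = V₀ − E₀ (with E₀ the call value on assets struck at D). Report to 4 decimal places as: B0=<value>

B0=15.7363

Equity is a call on the firm's assets struck at D = 23.7229:
d₁ = [ln(V₀/D) + (r + σ²/2)T] / (σ√T)
   = [ln(45.4063/23.7229) + (0.0544 + 0.5·0.4247²)·5.0794] / (0.4247·√5.0794)
   = [0.649210 + 0.734405] / 0.957169 = 1.445529
d₂ = d₁ − σ√T = 1.445529 − 0.957169 = 0.488361
N(d₁) = 0.925845,  N(d₂) = 0.687353,  e^(−rT) = 0.758571
E₀ = V₀·N(d₁) − D·e^(−rT)·N(d₂)
   = 45.4063·0.925845 − 23.7229·0.758571·0.687353 = 29.669958
B₀ = V₀ − E₀ = 45.4063 − 29.669958 = 15.736342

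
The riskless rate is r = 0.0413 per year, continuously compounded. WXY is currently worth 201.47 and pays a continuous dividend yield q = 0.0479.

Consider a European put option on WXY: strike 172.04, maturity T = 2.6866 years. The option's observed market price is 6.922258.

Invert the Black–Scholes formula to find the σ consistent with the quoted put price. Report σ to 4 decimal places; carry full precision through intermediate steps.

At σ = 0.1474 the Black–Scholes value reproduces the quote:
σ√T = 0.1474·√2.6866 = 0.241601
d₁ = (ln(S/K) + (r−q+σ²/2)T) / (σ√T) = (ln(201.47/172.04) + (0.0413−0.0479+0.1474²/2)·2.6866) / 0.241601 = (0.157913 + 0.011454) / 0.241601 = 0.701021
d₂ = d₁ − σ√T = 0.701021 − 0.241601 = 0.459420
e^{−rT} = 0.894978
e^{−qT} = 0.879248
N(−d₁) = 0.241645,  N(−d₂) = 0.322966
V = K·e^{−rT}·N(−d₂) − S·e^{−qT}·N(−d₁) = 49.727758 − 42.805500 = 6.922258 (the observed quote) — the price is monotone increasing in volatility, hence this σ is the only solution

sigma = 0.1474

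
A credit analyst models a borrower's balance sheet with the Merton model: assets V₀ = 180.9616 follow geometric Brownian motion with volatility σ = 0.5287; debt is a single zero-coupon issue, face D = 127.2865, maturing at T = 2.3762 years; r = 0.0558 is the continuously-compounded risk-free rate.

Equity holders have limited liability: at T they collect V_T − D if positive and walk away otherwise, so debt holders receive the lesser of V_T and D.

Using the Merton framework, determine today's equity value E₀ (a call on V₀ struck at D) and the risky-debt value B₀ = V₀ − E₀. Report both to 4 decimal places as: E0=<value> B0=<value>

Apply the equity-as-call identities (strike 127.2865, horizon 2.3762 years):
d₁ = [ln(V₀/D) + (r + σ²/2)T] / (σ√T)
   = [ln(180.9616/127.2865) + (0.0558 + 0.5·0.5287²)·2.3762] / (0.5287·√2.3762)
   = [0.351844 + 0.464694] / 0.814987 = 1.001903
d₂ = d₁ − σ√T = 1.001903 − 0.814987 = 0.186916
N(d₁) = 0.841805,  N(d₂) = 0.574137,  e^(−rT) = 0.875822
E₀ = V₀·N(d₁) − D·e^(−rT)·N(d₂)
   = 180.9616·0.841805 − 127.2865·0.875822·0.574137 = 88.329374
B₀ = V₀ − E₀ = 180.9616 − 88.329374 = 92.632226

E0=88.3294 B0=92.6322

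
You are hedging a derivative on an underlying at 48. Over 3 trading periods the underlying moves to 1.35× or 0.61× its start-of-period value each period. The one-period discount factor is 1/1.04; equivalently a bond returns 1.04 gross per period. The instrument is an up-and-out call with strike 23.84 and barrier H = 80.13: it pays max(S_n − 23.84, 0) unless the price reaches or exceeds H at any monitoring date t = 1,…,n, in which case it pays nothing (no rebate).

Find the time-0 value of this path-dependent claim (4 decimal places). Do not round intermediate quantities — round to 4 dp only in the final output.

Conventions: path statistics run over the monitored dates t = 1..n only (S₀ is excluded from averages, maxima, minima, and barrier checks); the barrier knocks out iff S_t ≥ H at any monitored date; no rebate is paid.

price = 7.4989

Set p* = 0.5811 (from d < R < u); the path-dependent value is the discounted p*-expectation over all price paths.
Enumerate all 2^3 = 8 price paths (U = up ×1.35, D = down ×0.61); each path with k up-moves has probability p*^k·(1−p*)^(3−k).
DDD: M=29.2800, payoff=0.0000, prob=0.073517
UDD: M=64.8000, payoff=0.2721, prob=0.101976
DUD: M=39.5280, payoff=0.2721, prob=0.101976
UUD: M=87.4800, payoff=0.0000, prob=0.141450
DDU: M=29.2800, payoff=0.2721, prob=0.101976
UDU: M=64.8000, payoff=29.5228, prob=0.141450
DUU: M=53.3628, payoff=29.5228, prob=0.141450
UUU: M=118.0980, payoff=0.0000, prob=0.196205
Price = Σ prob·payoff / R^3 = 8.435246 / 1.124864 = 7.4989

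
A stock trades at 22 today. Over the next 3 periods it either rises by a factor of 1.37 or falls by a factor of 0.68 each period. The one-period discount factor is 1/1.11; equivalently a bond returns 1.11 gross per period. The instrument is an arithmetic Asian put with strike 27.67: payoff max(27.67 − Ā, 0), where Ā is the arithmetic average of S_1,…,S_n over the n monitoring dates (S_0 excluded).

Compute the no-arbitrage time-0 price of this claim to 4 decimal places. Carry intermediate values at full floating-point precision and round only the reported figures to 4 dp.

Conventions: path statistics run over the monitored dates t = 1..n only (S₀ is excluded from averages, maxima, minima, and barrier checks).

price = 3.5827

Under the martingale measure an up-move has probability p* = 0.6232; value the claim as the probability-weighted average of per-path payoffs, discounted 3 periods at R = 1.11.
Enumerate all 2^3 = 8 price paths (U = up ×1.37, D = down ×0.68); each path with k up-moves has probability p*^k·(1−p*)^(3−k).
DDD: Ā=10.6834, payoff=16.9866, prob=0.053502
UDD: Ā=21.5240, payoff=6.1460, prob=0.088485
DUD: Ā=16.4640, payoff=11.2060, prob=0.088485
UUD: Ā=33.1701, payoff=0.0000, prob=0.146340
DDU: Ā=13.0232, payoff=14.6468, prob=0.088485
UDU: Ā=26.2379, payoff=1.4321, prob=0.146340
DUU: Ā=21.1779, payoff=6.4921, prob=0.146340
UUU: Ā=42.6672, payoff=0.0000, prob=0.242024
Price = Σ prob·payoff / R^3 = 4.899864 / 1.367631 = 3.5827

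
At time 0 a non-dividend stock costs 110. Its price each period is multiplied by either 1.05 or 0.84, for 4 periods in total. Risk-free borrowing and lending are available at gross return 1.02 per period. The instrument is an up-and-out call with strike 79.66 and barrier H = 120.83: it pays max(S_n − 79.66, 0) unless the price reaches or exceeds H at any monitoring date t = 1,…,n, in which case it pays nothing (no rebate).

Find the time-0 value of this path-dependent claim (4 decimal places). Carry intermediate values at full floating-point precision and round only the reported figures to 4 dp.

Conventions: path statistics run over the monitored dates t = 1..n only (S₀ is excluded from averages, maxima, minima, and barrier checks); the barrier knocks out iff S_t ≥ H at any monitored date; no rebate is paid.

With p* = (R−d)/(u−d) = 0.8571, sum probability × payoff across the paths and divide by R^4.
Enumerate all 2^4 = 16 price paths (U = up ×1.05, D = down ×0.84); each path with k up-moves has probability p*^k·(1−p*)^(4−k).
DDDD: M=92.4000, payoff=0.0000, prob=0.000416
UDDD: M=115.5000, payoff=0.0000, prob=0.002499
DUDD: M=97.0200, payoff=0.0000, prob=0.002499
UUDD: M=121.2750, payoff=0.0000, prob=0.014994
DDUD: M=92.4000, payoff=0.0000, prob=0.002499
UDUD: M=115.5000, payoff=5.9116, prob=0.014994
DUUD: M=101.8710, payoff=5.9116, prob=0.014994
UUUD: M=127.3388, payoff=0.0000, prob=0.089963
DDDU: M=92.4000, payoff=0.0000, prob=0.002499
UDDU: M=115.5000, payoff=5.9116, prob=0.014994
DUDU: M=97.0200, payoff=5.9116, prob=0.014994
UUDU: M=121.2750, payoff=0.0000, prob=0.089963
DDUU: M=92.4000, payoff=5.9116, prob=0.014994
UDUU: M=115.5000, payoff=27.3045, prob=0.089963
DUUU: M=106.9646, payoff=27.3045, prob=0.089963
UUUU: M=133.7057, payoff=0.0000, prob=0.539775
Price = Σ prob·payoff / R^4 = 5.355960 / 1.082432 = 4.9481

price = 4.9481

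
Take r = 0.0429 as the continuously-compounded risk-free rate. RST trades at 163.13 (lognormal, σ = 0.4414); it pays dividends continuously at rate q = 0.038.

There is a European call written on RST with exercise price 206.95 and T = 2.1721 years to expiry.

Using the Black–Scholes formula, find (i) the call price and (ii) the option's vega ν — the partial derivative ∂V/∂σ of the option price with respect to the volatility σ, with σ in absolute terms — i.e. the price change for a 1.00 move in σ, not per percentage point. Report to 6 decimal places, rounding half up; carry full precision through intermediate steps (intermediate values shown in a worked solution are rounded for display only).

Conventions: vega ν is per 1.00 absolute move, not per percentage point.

σ√T = 0.4414·√2.1721 = 0.650537
d₁ = (ln(S/K) + (r−q+σ²/2)T) / (σ√T) = (ln(163.13/206.95) + (0.0429−0.038+0.4414²/2)·2.1721) / 0.650537 = (-0.237930 + 0.222243) / 0.650537 = -0.024114
d₂ = d₁ − σ√T = -0.024114 − 0.650537 = -0.674651
e^{−rT} = 0.911027
e^{−qT} = 0.920775
N(d₁) = 0.490381,  N(d₂) = 0.249949
Call price V = S·e^{−qT}·N(d₁) − K·e^{−rT}·N(d₂) = 73.658138 − 47.124560 = 26.533578
φ(d₁) = (1/√(2π))·e^{−d₁²/2} = 0.398826
ν = S·e^{−qT}·φ(d₁)·√T = 88.289887

price = 26.533578
ν = 88.289887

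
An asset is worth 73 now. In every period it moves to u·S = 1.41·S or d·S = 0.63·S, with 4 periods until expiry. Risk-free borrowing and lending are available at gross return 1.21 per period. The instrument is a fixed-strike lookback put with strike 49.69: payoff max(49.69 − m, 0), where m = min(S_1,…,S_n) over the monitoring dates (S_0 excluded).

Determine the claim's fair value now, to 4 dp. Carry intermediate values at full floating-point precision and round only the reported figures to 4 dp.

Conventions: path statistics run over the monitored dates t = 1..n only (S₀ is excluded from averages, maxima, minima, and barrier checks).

price = 1.5768

Risk-neutral up-probability p* = (R−d)/(u−d) = (1.21−0.63)/(1.41−0.63) = 0.7436; the claim prices as the p*-weighted sum of path payoffs discounted by R^4.
Enumerate all 2^4 = 16 price paths (U = up ×1.41, D = down ×0.63); each path with k up-moves has probability p*^k·(1−p*)^(4−k).
DDDD: m=11.4997, payoff=38.1903, prob=0.004323
UDDD: m=25.7373, payoff=23.9527, prob=0.012535
DUDD: m=25.7373, payoff=23.9527, prob=0.012535
UUDD: m=57.6026, payoff=0.0000, prob=0.036353
DDUD: m=25.7373, payoff=23.9527, prob=0.012535
UDUD: m=57.6026, payoff=0.0000, prob=0.036353
DUUD: m=45.9900, payoff=3.7000, prob=0.036353
UUUD: m=102.9300, payoff=0.0000, prob=0.105423
DDDU: m=18.2534, payoff=31.4366, prob=0.012535
UDDU: m=40.8529, payoff=8.8371, prob=0.036353
DUDU: m=40.8529, payoff=8.8371, prob=0.036353
UUDU: m=91.4327, payoff=0.0000, prob=0.105423
DDUU: m=28.9737, payoff=20.7163, prob=0.036353
UDUU: m=64.8459, payoff=0.0000, prob=0.105423
DUUU: m=45.9900, payoff=3.7000, prob=0.105423
UUUU: m=102.9300, payoff=0.0000, prob=0.305727
Price = Σ prob·payoff / R^4 = 3.380093 / 2.143589 = 1.5768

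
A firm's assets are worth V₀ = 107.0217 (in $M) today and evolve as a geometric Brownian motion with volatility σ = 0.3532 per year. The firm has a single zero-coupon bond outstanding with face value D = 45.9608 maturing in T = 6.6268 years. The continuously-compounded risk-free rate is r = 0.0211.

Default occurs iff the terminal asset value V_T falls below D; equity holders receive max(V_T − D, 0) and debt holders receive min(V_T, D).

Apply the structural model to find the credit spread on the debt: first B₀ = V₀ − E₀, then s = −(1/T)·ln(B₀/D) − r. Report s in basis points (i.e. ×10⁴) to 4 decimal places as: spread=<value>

With assets at 107.0217 and a single debt payment of 45.9608 at 6.6268 years:
d₁ = [ln(V₀/D) + (r + σ²/2)T] / (σ√T)
   = [ln(107.0217/45.9608) + (0.0211 + 0.5·0.3532²)·6.6268] / (0.3532·√6.6268)
   = [0.845243 + 0.553173] / 0.909228 = 1.538026
d₂ = d₁ − σ√T = 1.538026 − 0.909228 = 0.628798
N(d₁) = 0.937979,  N(d₂) = 0.735259,  e^(−rT) = 0.869510
E₀ = V₀·N(d₁) − D·e^(−rT)·N(d₂)
   = 107.0217·0.937979 − 45.9608·0.869510·0.735259 = 71.000645
B₀ = V₀ − E₀ = 107.0217 − 71.000645 = 36.021055
spread = −(1/T)·ln(B₀/D) − r = −(1/6.6268)·ln(36.021055/45.9608) − 0.0211 = 0.01567268
in basis points: 0.01567268 × 10⁴ = 156.7268 bp

spread=156.7268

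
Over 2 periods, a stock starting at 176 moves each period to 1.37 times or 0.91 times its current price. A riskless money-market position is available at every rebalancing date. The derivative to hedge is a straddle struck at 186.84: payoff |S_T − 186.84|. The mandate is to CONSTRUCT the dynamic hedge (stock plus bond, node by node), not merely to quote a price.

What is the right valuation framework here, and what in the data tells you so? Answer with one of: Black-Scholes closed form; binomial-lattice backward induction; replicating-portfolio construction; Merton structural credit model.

Key observation: the task asks for the hedge itself — share and bond holdings at every node of the 2-period tree on spot 176 with factors 1.37/0.91 — which is exactly what the replicating-portfolio construction produces.

framework: replicating-portfolio construction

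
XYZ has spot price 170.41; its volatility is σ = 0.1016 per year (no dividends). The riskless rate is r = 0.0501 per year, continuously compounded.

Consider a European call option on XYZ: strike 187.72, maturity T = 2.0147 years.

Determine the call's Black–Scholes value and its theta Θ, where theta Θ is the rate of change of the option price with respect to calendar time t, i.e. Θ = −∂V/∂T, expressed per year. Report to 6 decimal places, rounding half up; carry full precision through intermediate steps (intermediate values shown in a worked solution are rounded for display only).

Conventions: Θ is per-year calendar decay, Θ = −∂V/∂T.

price = 10.135616
Θ = -6.525692

σ√T = 0.1016·√2.0147 = 0.144211
d₁ = (ln(S/K) + (r+σ²/2)T) / (σ√T) = (ln(170.41/187.72) + (0.0501+0.1016²/2)·2.0147) / 0.144211 = (-0.096744 + 0.111335) / 0.144211 = 0.101176
d₂ = d₁ − σ√T = 0.101176 − 0.144211 = -0.043035
e^{−rT} = 0.903990
N(d₁) = 0.540295,  N(d₂) = 0.482837
Call price V = S·N(d₁) − K·e^{−rT}·N(d₂) = 92.071607 − 81.935990 = 10.135616
φ(d₁) = (1/√(2π))·e^{−d₁²/2} = 0.396906
Θ = −S·φ(d₁)·σ/(2√T) − r·K·e^{−rT}·N(d₂) = −2.420699 − 4.104993 = -6.525692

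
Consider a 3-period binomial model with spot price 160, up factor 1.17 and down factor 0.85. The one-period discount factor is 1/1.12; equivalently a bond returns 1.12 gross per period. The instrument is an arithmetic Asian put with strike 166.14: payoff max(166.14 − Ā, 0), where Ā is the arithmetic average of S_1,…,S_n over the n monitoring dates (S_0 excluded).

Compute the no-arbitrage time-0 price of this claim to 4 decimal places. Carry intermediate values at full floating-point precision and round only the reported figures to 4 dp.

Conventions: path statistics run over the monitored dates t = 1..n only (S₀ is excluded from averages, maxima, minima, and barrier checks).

price = 1.5467

Under the martingale measure an up-move has probability p* = 0.8438; value the claim as the probability-weighted average of per-path payoffs, discounted 3 periods at R = 1.12.
Enumerate all 2^3 = 8 price paths (U = up ×1.17, D = down ×0.85); each path with k up-moves has probability p*^k·(1−p*)^(3−k).
DDD: Ā=116.6200, payoff=49.5200, prob=0.003815
UDD: Ā=160.5240, payoff=5.6160, prob=0.020599
DUD: Ā=143.4573, payoff=22.6827, prob=0.020599
UUD: Ā=197.4648, payoff=0.0000, prob=0.111237
DDU: Ā=128.9507, payoff=37.1893, prob=0.020599
UDU: Ā=177.4968, payoff=0.0000, prob=0.111237
DUU: Ā=160.4301, payoff=5.7099, prob=0.111237
UUU: Ā=220.8274, payoff=0.0000, prob=0.600677
Price = Σ prob·payoff / R^3 = 2.173061 / 1.404928 = 1.5467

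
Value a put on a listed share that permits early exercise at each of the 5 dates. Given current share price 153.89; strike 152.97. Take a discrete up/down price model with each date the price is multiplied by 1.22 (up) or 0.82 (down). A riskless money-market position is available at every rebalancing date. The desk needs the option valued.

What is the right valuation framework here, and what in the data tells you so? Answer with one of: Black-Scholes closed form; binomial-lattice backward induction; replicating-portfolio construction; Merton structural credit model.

Key observation: an American put (K = 152.97, S₀ = 153.89) on a 5-date tree has no closed form — the optimal stopping decision is embedded and must be resolved recursively from expiry.

framework: binomial-lattice backward induction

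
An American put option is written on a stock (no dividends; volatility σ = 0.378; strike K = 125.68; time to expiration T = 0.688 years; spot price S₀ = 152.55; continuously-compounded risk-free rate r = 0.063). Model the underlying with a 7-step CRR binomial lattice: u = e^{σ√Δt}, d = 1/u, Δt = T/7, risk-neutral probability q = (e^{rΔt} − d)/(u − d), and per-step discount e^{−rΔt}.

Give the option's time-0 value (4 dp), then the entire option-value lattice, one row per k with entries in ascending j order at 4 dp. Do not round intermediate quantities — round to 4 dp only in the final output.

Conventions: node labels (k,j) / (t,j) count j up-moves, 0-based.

price = 5.8332
tree:
5.8332
9.2760 2.4155
14.3504 4.2472 0.5886
21.4533 7.3284 1.1764 0.0000
30.7185 12.3280 2.3512 0.0000 0.0000
41.3307 20.0044 4.6991 0.0000 0.0000 0.0000
50.7569 30.7185 9.3919 0.0000 0.0000 0.0000 0.0000
59.1298 41.3307 18.7711 0.0000 0.0000 0.0000 0.0000 0.0000

params: Δt=0.09829 u=1.12581 d=0.88825 q=0.49655 e^(-rΔt)=0.99383
t_7 payoffs: 59.1298 41.3307 18.7711 0.0000 0.0000 0.0000 0.0000 0.0000
k=6: node(6,0) S=74.9231 payoff=50.7569 vs cont=49.9811 → 50.7569 [stop]  node(6,1) S=94.9615 payoff=30.7185 vs cont=29.9426 → 30.7185 [stop]  node(6,2) S=120.3594 payoff=5.3206 vs cont=9.3919 → 9.3919 [wait]  node(6,3) S=152.5500 payoff=0.0000 vs cont=0.0000 → 0.0000 [wait]  node(6,4) S=193.3501 payoff=0.0000 vs cont=0.0000 → 0.0000 [wait]  node(6,5) S=245.0624 payoff=0.0000 vs cont=0.0000 → 0.0000 [wait]  node(6,6) S=310.6053 payoff=0.0000 vs cont=0.0000 → 0.0000 [wait]
k=5: node(5,0) S=84.3493 payoff=41.3307 vs cont=40.5549 → 41.3307 [stop]  node(5,1) S=106.9089 payoff=18.7711 vs cont=20.0044 → 20.0044 [wait]  node(5,2) S=135.5021 payoff=0.0000 vs cont=4.6991 → 4.6991 [wait]  node(5,3) S=171.7427 payoff=0.0000 vs cont=0.0000 → 0.0000 [wait]  node(5,4) S=217.6760 payoff=0.0000 vs cont=0.0000 → 0.0000 [wait]  node(5,5) S=275.8943 payoff=0.0000 vs cont=0.0000 → 0.0000 [wait]
k=4: node(4,0) S=94.9615 payoff=30.7185 vs cont=30.5513 → 30.7185 [stop]  node(4,1) S=120.3594 payoff=5.3206 vs cont=12.3280 → 12.3280 [wait]  node(4,2) S=152.5500 payoff=0.0000 vs cont=2.3512 → 2.3512 [wait]  node(4,3) S=193.3501 payoff=0.0000 vs cont=0.0000 → 0.0000 [wait]  node(4,4) S=245.0624 payoff=0.0000 vs cont=0.0000 → 0.0000 [wait]
k=3: node(3,0) S=106.9089 payoff=18.7711 vs cont=21.4533 → 21.4533 [wait]  node(3,1) S=135.5021 payoff=0.0000 vs cont=7.3284 → 7.3284 [wait]  node(3,2) S=171.7427 payoff=0.0000 vs cont=1.1764 → 1.1764 [wait]  node(3,3) S=217.6760 payoff=0.0000 vs cont=0.0000 → 0.0000 [wait]
k=2: node(2,0) S=120.3594 payoff=5.3206 vs cont=14.3504 → 14.3504 [wait]  node(2,1) S=152.5500 payoff=0.0000 vs cont=4.2472 → 4.2472 [wait]  node(2,2) S=193.3501 payoff=0.0000 vs cont=0.5886 → 0.5886 [wait]
k=1: node(1,0) S=135.5021 payoff=0.0000 vs cont=9.2760 → 9.2760 [wait]  node(1,1) S=171.7427 payoff=0.0000 vs cont=2.4155 → 2.4155 [wait]
k=0: node(0,0) S=152.5500 payoff=0.0000 vs cont=5.8332 → 5.8332 [wait]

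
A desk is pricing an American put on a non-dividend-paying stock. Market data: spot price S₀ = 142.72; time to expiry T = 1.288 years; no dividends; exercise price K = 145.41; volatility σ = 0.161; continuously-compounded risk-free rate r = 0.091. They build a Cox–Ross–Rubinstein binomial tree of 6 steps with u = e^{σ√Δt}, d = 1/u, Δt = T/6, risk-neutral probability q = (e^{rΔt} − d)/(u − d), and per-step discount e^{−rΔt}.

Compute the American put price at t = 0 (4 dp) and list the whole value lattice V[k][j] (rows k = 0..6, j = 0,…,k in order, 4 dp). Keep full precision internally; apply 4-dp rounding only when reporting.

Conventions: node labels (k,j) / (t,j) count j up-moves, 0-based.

price = 6.6976
tree:
6.6976
12.9488 2.9742
22.4702 6.3074 0.9697
31.3071 12.9488 2.3256 0.1465
39.5089 22.4702 5.5218 0.3865 0.0000
47.1211 31.3071 12.9488 1.0197 0.0000 0.0000
54.1862 39.5089 22.4702 2.6900 0.0000 0.0000 0.0000

Δt=0.21467  u=1.07745  d=0.92812  q=0.61346  discount=0.98065
step 6 (expiry): payoffs max(K−S,0) = 54.1862 39.5089 22.4702 2.6900 0.0000 0.0000 0.0000
k=5: (k=5,j=0): S=98.2889, K−S=47.1211, hold=44.3081 ⇒ V=47.1211 exercise | (k=5,j=1): S=114.1029, K−S=31.3071, hold=28.4942 ⇒ V=31.3071 exercise | (k=5,j=2): S=132.4612, K−S=12.9488, hold=10.1358 ⇒ V=12.9488 exercise | (k=5,j=3): S=153.7733, K−S=0.0000, hold=1.0197 ⇒ V=1.0197 continue | (k=5,j=4): S=178.5143, K−S=0.0000, hold=0.0000 ⇒ V=0.0000 continue | (k=5,j=5): S=207.2360, K−S=0.0000, hold=0.0000 ⇒ V=0.0000 continue
k=4: (k=4,j=0): S=105.9011, K−S=39.5089, hold=36.6959 ⇒ V=39.5089 exercise | (k=4,j=1): S=122.9398, K−S=22.4702, hold=19.6572 ⇒ V=22.4702 exercise | (k=4,j=2): S=142.7200, K−S=2.6900, hold=5.5218 ⇒ V=5.5218 continue | (k=4,j=3): S=165.6826, K−S=0.0000, hold=0.3865 ⇒ V=0.3865 continue | (k=4,j=4): S=192.3398, K−S=0.0000, hold=0.0000 ⇒ V=0.0000 continue
k=3: (k=3,j=0): S=114.1029, K−S=31.3071, hold=28.4942 ⇒ V=31.3071 exercise | (k=3,j=1): S=132.4612, K−S=12.9488, hold=11.8394 ⇒ V=12.9488 exercise | (k=3,j=2): S=153.7733, K−S=0.0000, hold=2.3256 ⇒ V=2.3256 continue | (k=3,j=3): S=178.5143, K−S=0.0000, hold=0.1465 ⇒ V=0.1465 continue
k=2: (k=2,j=0): S=122.9398, K−S=22.4702, hold=19.6572 ⇒ V=22.4702 exercise | (k=2,j=1): S=142.7200, K−S=2.6900, hold=6.3074 ⇒ V=6.3074 continue | (k=2,j=2): S=165.6826, K−S=0.0000, hold=0.9697 ⇒ V=0.9697 continue
k=1: (k=1,j=0): S=132.4612, K−S=12.9488, hold=12.3120 ⇒ V=12.9488 exercise | (k=1,j=1): S=153.7733, K−S=0.0000, hold=2.9742 ⇒ V=2.9742 continue
k=0: (k=0,j=0): S=142.7200, K−S=2.6900, hold=6.6976 ⇒ V=6.6976 continue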